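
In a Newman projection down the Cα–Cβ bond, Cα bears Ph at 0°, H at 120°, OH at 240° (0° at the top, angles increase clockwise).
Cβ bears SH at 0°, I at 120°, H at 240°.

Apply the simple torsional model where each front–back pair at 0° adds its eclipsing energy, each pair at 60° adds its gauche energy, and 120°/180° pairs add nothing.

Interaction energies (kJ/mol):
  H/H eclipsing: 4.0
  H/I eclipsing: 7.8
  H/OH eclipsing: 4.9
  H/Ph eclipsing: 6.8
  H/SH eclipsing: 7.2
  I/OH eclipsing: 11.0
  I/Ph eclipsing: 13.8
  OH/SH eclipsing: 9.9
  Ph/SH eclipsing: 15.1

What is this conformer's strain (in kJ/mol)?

This conformer (eclipsed): Ph(0°)/SH(0°) eclipsed 15.1; H(120°)/I(120°) eclipsed 7.8; OH(240°)/H(240°) eclipsed 4.9 → 27.8 kJ/mol.

27.8 kJ/mol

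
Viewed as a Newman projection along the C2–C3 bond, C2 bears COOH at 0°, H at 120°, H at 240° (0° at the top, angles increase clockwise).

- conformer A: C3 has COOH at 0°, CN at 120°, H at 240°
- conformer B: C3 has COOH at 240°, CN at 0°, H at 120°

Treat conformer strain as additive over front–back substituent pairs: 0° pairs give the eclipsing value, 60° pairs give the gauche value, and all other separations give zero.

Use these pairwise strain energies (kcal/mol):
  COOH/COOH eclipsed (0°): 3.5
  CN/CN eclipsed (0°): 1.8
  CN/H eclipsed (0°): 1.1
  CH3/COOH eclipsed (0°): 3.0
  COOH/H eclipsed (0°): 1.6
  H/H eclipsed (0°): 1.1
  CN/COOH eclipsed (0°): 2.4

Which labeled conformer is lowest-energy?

A (eclipsed): COOH–COOH eclipsed, H–CN eclipsed, H–H eclipsed; 3.5 + 1.1 + 1.1 = 5.7 kcal/mol.
B (eclipsed): COOH–CN eclipsed, H–H eclipsed, H–COOH eclipsed; 2.4 + 1.1 + 1.6 = 5.1 kcal/mol.
B has the lowest total (5.1 kcal/mol).

B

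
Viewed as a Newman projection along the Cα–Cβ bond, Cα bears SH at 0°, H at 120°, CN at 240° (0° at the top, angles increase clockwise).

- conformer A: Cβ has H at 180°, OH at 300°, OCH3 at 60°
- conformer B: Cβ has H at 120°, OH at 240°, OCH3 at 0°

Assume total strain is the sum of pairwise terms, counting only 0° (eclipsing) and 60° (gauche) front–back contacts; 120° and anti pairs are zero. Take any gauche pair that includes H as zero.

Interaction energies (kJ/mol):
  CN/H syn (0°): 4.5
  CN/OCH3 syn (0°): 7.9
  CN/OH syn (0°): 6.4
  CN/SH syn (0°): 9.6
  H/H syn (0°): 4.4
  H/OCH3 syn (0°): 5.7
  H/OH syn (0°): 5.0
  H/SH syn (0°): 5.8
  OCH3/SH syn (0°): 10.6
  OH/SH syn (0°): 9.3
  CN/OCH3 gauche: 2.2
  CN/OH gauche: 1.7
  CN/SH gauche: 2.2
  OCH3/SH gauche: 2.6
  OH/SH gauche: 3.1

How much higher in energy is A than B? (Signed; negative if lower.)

A (staggered): SH(0°)/OH(300°) gauche 3.1; SH(0°)/OCH3(60°) gauche 2.6; CN(240°)/OH(300°) gauche 1.7 → 7.4 kJ/mol.
B (eclipsed): SH(0°)/OCH3(0°) eclipsed 10.6; H(120°)/H(120°) eclipsed 4.4; CN(240°)/OH(240°) eclipsed 6.4 → 21.4 kJ/mol.
E(A) − E(B) = 7.4 − 21.4 = -14.0 kJ/mol.

-14.0 kJ/mol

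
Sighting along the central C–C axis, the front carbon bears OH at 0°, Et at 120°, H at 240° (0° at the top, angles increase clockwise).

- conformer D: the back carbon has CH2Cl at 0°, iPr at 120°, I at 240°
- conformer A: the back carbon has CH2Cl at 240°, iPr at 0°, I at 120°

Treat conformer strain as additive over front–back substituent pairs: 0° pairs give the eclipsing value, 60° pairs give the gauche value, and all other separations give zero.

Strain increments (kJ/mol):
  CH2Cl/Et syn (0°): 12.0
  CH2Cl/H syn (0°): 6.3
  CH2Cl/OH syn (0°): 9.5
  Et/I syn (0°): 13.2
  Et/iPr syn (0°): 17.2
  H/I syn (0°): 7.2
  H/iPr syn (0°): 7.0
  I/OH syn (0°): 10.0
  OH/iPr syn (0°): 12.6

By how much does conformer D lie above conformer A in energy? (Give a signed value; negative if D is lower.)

+1.8 kJ/mol

D (eclipsed): OH(0°)/CH2Cl(0°) eclipsed 9.5; Et(120°)/iPr(120°) eclipsed 17.2; H(240°)/I(240°) eclipsed 7.2 → 33.9 kJ/mol.
A (eclipsed): OH(0°)/iPr(0°) eclipsed 12.6; Et(120°)/I(120°) eclipsed 13.2; H(240°)/CH2Cl(240°) eclipsed 6.3 → 32.1 kJ/mol.
E(D) − E(A) = 33.9 − 32.1 = +1.8 kJ/mol.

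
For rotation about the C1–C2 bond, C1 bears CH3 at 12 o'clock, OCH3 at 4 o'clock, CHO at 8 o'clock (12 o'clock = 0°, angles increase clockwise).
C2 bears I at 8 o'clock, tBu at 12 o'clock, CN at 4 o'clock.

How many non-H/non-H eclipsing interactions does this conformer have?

Non-H eclipsing pairs: CH3(0°)/tBu(0°); OCH3(120°)/CN(120°); CHO(240°)/I(240°) — 3 interactions.

3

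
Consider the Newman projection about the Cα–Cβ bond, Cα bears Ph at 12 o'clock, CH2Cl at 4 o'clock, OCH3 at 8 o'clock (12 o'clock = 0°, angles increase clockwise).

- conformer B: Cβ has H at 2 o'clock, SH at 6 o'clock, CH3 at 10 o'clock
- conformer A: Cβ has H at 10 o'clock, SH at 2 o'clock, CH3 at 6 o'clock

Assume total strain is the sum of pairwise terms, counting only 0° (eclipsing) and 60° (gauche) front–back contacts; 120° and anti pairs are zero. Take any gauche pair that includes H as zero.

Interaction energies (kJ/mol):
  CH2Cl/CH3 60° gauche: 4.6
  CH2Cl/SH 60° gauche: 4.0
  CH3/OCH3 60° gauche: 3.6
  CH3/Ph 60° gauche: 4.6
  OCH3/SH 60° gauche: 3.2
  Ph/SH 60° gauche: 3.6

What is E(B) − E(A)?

-0.4 kJ/mol

B is staggered. Ph at 0° is gauche with CH3 at 300° (4.6); CH2Cl at 120° is gauche with SH at 180° (4.0); OCH3 at 240° is gauche with SH at 180° (3.2); OCH3 at 240° is gauche with CH3 at 300° (3.6). Total 15.4 kJ/mol.
A is staggered. Ph at 0° is gauche with SH at 60° (3.6); CH2Cl at 120° is gauche with SH at 60° (4.0); CH2Cl at 120° is gauche with CH3 at 180° (4.6); OCH3 at 240° is gauche with CH3 at 180° (3.6). Total 15.8 kJ/mol.
E(B) − E(A) = 15.4 − 15.8 = -0.4 kJ/mol.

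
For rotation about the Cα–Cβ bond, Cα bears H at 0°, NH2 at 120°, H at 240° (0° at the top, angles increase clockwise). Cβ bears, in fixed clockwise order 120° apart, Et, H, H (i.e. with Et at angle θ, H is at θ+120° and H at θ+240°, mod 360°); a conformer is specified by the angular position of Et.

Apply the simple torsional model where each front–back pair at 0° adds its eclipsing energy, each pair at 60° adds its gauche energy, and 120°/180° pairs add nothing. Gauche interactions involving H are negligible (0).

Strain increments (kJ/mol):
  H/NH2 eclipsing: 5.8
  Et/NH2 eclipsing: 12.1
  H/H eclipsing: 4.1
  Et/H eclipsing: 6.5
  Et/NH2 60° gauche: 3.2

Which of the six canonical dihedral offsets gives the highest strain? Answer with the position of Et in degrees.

120°

Et at 0° is eclipsed. H at 0° is eclipsed with Et at 0° (6.5); NH2 at 120° is eclipsed with H at 120° (5.8); H at 240° is eclipsed with H at 240° (4.1). Total 16.4 kJ/mol.
Et at 60° is staggered. NH2 at 120° is gauche with Et at 60° (3.2). Total 3.2 kJ/mol.
Et at 120° is eclipsed. H at 0° is eclipsed with H at 0° (4.1); NH2 at 120° is eclipsed with Et at 120° (12.1); H at 240° is eclipsed with H at 240° (4.1). Total 20.3 kJ/mol.
Et at 180° is staggered. NH2 at 120° is gauche with Et at 180° (3.2). Total 3.2 kJ/mol.
Et at 240° is eclipsed. H at 0° is eclipsed with H at 0° (4.1); NH2 at 120° is eclipsed with H at 120° (5.8); H at 240° is eclipsed with Et at 240° (6.5). Total 16.4 kJ/mol.
Et at 300° (staggered): no non-H gauche contacts → 0.0 kJ/mol.
The maximum (20.3 kJ/mol) occurs with Et at 120°.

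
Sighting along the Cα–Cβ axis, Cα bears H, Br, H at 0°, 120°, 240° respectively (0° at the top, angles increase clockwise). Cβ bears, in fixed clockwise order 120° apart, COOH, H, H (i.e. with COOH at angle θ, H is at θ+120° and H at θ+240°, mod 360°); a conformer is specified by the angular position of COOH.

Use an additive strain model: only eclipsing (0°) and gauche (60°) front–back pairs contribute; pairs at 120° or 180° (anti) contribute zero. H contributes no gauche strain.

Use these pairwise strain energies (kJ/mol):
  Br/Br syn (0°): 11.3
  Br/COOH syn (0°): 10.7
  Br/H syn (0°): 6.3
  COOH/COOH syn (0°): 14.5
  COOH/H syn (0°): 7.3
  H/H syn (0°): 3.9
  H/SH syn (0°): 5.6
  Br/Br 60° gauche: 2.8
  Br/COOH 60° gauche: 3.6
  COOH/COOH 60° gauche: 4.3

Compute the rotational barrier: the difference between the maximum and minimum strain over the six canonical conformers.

COOH at 0° is eclipsed. H at 0° is eclipsed with COOH at 0° (7.3); Br at 120° is eclipsed with H at 120° (6.3); H at 240° is eclipsed with H at 240° (3.9). Total 17.5 kJ/mol.
COOH at 60° is staggered. Br at 120° is gauche with COOH at 60° (3.6). Total 3.6 kJ/mol.
COOH at 120° is eclipsed. H at 0° is eclipsed with H at 0° (3.9); Br at 120° is eclipsed with COOH at 120° (10.7); H at 240° is eclipsed with H at 240° (3.9). Total 18.5 kJ/mol.
COOH at 180° is staggered. Br at 120° is gauche with COOH at 180° (3.6). Total 3.6 kJ/mol.
COOH at 240° is eclipsed. H at 0° is eclipsed with H at 0° (3.9); Br at 120° is eclipsed with H at 120° (6.3); H at 240° is eclipsed with COOH at 240° (7.3). Total 17.5 kJ/mol.
COOH at 300° (staggered): no non-H gauche contacts → 0.0 kJ/mol.
Max at 120° (18.5 kJ/mol), min at 300° (0.0 kJ/mol); barrier = 18.5 kJ/mol.

18.5 kJ/mol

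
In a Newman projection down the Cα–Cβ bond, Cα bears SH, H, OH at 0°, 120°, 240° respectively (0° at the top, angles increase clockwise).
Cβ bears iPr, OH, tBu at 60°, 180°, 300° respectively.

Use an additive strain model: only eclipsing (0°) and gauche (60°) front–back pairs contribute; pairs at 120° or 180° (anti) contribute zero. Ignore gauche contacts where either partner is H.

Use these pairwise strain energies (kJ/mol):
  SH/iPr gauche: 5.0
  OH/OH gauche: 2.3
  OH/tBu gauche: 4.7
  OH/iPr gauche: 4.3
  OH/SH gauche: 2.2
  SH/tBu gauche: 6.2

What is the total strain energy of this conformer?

This conformer is staggered. SH at 0° is gauche with iPr at 60° (5.0); SH at 0° is gauche with tBu at 300° (6.2); OH at 240° is gauche with OH at 180° (2.3); OH at 240° is gauche with tBu at 300° (4.7). Total 18.2 kJ/mol.

18.2 kJ/mol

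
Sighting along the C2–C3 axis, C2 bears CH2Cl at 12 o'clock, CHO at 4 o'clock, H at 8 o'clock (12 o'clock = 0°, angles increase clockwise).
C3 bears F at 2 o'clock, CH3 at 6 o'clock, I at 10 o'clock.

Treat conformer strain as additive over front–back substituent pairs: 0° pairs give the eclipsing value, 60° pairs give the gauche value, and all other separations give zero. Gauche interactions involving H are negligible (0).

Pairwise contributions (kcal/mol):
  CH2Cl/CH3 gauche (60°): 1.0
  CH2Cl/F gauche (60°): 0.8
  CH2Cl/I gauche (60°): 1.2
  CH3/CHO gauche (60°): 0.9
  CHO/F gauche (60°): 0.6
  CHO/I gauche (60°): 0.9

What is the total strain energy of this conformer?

This conformer (staggered): CH2Cl–F gauche, CH2Cl–I gauche, CHO–F gauche, CHO–CH3 gauche; 0.8 + 1.2 + 0.6 + 0.9 = 3.5 kcal/mol.

3.5 kcal/mol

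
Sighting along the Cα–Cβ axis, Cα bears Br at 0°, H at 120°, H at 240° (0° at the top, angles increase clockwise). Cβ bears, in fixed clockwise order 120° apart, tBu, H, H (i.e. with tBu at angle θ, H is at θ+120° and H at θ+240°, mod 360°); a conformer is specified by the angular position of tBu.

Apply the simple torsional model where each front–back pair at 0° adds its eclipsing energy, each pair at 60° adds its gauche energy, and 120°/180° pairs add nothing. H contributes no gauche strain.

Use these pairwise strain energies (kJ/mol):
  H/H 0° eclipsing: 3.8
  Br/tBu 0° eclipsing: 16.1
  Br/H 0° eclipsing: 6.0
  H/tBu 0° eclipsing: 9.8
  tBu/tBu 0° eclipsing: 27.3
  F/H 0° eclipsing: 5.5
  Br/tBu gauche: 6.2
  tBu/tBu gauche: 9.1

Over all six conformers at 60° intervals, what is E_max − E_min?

tBu at 0° (eclipsed): Br(0°)/tBu(0°) eclipsed 16.1; H(120°)/H(120°) eclipsed 3.8; H(240°)/H(240°) eclipsed 3.8 → 23.7 kJ/mol.
tBu at 60° (staggered): Br(0°)/tBu(60°) gauche 6.2 → 6.2 kJ/mol.
tBu at 120° (eclipsed): Br(0°)/H(0°) eclipsed 6.0; H(120°)/tBu(120°) eclipsed 9.8; H(240°)/H(240°) eclipsed 3.8 → 19.6 kJ/mol.
tBu at 180° (staggered): no non-H gauche contacts → 0.0 kJ/mol.
tBu at 240° (eclipsed): Br(0°)/H(0°) eclipsed 6.0; H(120°)/H(120°) eclipsed 3.8; H(240°)/tBu(240°) eclipsed 9.8 → 19.6 kJ/mol.
tBu at 300° (staggered): Br(0°)/tBu(300°) gauche 6.2 → 6.2 kJ/mol.
Max at 0° (23.7 kJ/mol), min at 180° (0.0 kJ/mol); barrier = 23.7 kJ/mol.

23.7 kJ/mol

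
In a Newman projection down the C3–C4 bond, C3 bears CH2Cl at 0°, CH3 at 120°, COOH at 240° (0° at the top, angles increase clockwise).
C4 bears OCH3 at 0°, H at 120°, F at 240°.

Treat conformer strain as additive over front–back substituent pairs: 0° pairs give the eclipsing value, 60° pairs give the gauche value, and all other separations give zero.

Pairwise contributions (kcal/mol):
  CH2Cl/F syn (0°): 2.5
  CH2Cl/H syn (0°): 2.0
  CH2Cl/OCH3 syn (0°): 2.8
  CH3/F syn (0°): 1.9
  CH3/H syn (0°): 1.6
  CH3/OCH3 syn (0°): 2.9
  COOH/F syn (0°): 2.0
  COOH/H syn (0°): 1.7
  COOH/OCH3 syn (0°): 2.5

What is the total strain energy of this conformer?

This conformer (eclipsed): CH2Cl–OCH3 eclipsed, CH3–H eclipsed, COOH–F eclipsed; 2.8 + 1.6 + 2.0 = 6.4 kcal/mol.

6.4 kcal/mol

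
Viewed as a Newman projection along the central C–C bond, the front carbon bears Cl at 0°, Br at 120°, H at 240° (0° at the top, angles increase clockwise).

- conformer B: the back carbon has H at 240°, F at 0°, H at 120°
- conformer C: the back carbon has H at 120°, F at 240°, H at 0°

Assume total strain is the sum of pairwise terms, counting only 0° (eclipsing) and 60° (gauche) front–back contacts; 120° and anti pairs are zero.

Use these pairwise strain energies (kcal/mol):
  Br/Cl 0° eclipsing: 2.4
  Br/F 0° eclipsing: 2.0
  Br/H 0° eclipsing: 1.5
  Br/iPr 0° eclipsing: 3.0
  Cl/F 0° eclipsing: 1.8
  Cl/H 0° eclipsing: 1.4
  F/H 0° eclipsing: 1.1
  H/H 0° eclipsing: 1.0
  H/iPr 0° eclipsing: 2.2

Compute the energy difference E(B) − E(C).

+0.3 kcal/mol

B (eclipsed): Cl–F eclipsed, Br–H eclipsed, H–H eclipsed; 1.8 + 1.5 + 1.0 = 4.3 kcal/mol.
C (eclipsed): Cl–H eclipsed, Br–H eclipsed, H–F eclipsed; 1.4 + 1.5 + 1.1 = 4.0 kcal/mol.
E(B) − E(C) = 4.3 − 4.0 = +0.3 kcal/mol.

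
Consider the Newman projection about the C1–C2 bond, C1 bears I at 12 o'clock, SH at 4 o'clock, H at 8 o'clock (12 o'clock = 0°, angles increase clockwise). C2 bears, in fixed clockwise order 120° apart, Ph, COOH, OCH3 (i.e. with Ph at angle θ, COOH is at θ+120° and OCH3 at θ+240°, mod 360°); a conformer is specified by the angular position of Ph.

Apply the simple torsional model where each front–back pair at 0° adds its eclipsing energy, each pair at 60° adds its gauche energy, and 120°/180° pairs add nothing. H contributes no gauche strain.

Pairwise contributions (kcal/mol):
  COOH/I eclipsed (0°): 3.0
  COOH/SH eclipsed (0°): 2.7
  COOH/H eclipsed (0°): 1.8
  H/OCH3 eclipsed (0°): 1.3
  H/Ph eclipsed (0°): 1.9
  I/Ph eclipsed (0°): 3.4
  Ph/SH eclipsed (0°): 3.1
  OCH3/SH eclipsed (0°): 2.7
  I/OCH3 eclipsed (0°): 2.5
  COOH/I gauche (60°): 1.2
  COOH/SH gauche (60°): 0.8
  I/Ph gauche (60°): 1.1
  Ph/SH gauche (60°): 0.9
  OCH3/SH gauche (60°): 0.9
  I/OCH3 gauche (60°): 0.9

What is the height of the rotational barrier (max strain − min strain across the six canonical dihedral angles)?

3.9 kcal/mol

Ph at 0° (eclipsed): I–Ph eclipsed, SH–COOH eclipsed, H–OCH3 eclipsed; 3.4 + 2.7 + 1.3 = 7.4 kcal/mol.
Ph at 60° (staggered): I–Ph gauche, I–OCH3 gauche, SH–Ph gauche, SH–COOH gauche; 1.1 + 0.9 + 0.9 + 0.8 = 3.7 kcal/mol.
Ph at 120° (eclipsed): I–OCH3 eclipsed, SH–Ph eclipsed, H–COOH eclipsed; 2.5 + 3.1 + 1.8 = 7.4 kcal/mol.
Ph at 180° (staggered): I–COOH gauche, I–OCH3 gauche, SH–Ph gauche, SH–OCH3 gauche; 1.2 + 0.9 + 0.9 + 0.9 = 3.9 kcal/mol.
Ph at 240° (eclipsed): I–COOH eclipsed, SH–OCH3 eclipsed, H–Ph eclipsed; 3.0 + 2.7 + 1.9 = 7.6 kcal/mol.
Ph at 300° (staggered): I–Ph gauche, I–COOH gauche, SH–COOH gauche, SH–OCH3 gauche; 1.1 + 1.2 + 0.8 + 0.9 = 4.0 kcal/mol.
Max at 240° (7.6 kcal/mol), min at 60° (3.7 kcal/mol); barrier = 3.9 kcal/mol.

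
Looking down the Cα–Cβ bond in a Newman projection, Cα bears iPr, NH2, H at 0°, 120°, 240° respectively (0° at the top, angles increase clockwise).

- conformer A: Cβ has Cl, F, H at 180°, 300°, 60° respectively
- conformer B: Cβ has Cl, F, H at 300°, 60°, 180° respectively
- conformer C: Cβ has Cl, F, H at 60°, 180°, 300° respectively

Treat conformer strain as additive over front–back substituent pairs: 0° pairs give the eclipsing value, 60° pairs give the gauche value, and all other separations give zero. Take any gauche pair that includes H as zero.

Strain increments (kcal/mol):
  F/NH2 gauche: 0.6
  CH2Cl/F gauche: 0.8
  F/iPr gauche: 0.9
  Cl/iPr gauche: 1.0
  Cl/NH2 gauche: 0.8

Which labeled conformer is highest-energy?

A (staggered): iPr(0°)/F(300°) gauche 0.9; NH2(120°)/Cl(180°) gauche 0.8 → 1.7 kcal/mol.
B (staggered): iPr(0°)/Cl(300°) gauche 1.0; iPr(0°)/F(60°) gauche 0.9; NH2(120°)/F(60°) gauche 0.6 → 2.5 kcal/mol.
C (staggered): iPr(0°)/Cl(60°) gauche 1.0; NH2(120°)/Cl(60°) gauche 0.8; NH2(120°)/F(180°) gauche 0.6 → 2.4 kcal/mol.
B has the highest total (2.5 kcal/mol).

B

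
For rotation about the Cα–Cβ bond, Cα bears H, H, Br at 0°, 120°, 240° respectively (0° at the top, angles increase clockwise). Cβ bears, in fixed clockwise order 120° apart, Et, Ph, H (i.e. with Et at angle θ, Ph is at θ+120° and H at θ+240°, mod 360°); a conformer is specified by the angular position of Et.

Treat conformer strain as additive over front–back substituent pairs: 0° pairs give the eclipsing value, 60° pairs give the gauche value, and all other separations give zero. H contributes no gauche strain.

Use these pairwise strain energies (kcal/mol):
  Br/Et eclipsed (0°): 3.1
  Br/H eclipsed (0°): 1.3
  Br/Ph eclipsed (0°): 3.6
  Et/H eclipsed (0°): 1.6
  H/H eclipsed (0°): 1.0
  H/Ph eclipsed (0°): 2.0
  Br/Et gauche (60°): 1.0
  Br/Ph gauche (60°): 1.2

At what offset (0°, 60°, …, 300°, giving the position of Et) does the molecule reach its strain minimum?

300°

Et at 0° (eclipsed): H(0°)/Et(0°) eclipsed 1.6; H(120°)/Ph(120°) eclipsed 2.0; Br(240°)/H(240°) eclipsed 1.3 → 4.9 kcal/mol.
Et at 60° (staggered): Br(240°)/Ph(180°) gauche 1.2 → 1.2 kcal/mol.
Et at 120° (eclipsed): H(0°)/H(0°) eclipsed 1.0; H(120°)/Et(120°) eclipsed 1.6; Br(240°)/Ph(240°) eclipsed 3.6 → 6.2 kcal/mol.
Et at 180° (staggered): Br(240°)/Et(180°) gauche 1.0; Br(240°)/Ph(300°) gauche 1.2 → 2.2 kcal/mol.
Et at 240° (eclipsed): H(0°)/Ph(0°) eclipsed 2.0; H(120°)/H(120°) eclipsed 1.0; Br(240°)/Et(240°) eclipsed 3.1 → 6.1 kcal/mol.
Et at 300° (staggered): Br(240°)/Et(300°) gauche 1.0 → 1.0 kcal/mol.
The minimum (1.0 kcal/mol) occurs with Et at 300°.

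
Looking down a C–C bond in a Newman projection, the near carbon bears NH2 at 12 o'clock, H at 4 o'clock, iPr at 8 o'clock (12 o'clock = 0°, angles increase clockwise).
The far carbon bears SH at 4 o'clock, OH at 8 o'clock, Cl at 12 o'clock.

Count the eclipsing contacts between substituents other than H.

Non-H eclipsing pairs: NH2(0°)/Cl(0°); iPr(240°)/OH(240°) — 2 interactions.

2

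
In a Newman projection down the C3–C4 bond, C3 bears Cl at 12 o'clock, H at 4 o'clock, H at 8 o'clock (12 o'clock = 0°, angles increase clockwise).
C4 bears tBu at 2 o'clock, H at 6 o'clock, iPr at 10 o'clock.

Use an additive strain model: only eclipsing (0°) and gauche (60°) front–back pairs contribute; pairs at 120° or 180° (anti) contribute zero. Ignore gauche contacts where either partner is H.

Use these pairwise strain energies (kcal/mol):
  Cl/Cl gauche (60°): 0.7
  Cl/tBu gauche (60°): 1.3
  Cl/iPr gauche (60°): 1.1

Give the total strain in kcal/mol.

This conformer is staggered. Cl at 0° is gauche with tBu at 60° (1.3); Cl at 0° is gauche with iPr at 300° (1.1). Total 2.4 kcal/mol.

2.4 kcal/mol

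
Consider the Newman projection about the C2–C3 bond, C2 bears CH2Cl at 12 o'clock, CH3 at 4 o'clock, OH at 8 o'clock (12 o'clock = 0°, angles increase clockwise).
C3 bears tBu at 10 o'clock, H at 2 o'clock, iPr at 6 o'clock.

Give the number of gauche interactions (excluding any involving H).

Non-H gauche pairs: CH2Cl(0°)/tBu(300°); CH3(120°)/iPr(180°); OH(240°)/tBu(300°); OH(240°)/iPr(180°) — 4 interactions.

4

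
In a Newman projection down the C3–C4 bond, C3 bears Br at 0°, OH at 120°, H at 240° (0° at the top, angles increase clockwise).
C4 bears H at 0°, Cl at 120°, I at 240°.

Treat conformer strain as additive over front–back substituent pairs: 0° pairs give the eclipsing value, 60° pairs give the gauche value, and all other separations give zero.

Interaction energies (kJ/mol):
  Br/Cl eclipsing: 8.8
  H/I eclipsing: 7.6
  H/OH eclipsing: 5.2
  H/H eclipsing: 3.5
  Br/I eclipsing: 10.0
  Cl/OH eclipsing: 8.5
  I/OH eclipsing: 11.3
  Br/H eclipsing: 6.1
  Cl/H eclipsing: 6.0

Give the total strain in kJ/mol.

22.2 kJ/mol

This conformer (eclipsed): Br–H eclipsed, OH–Cl eclipsed, H–I eclipsed; 6.1 + 8.5 + 7.6 = 22.2 kJ/mol.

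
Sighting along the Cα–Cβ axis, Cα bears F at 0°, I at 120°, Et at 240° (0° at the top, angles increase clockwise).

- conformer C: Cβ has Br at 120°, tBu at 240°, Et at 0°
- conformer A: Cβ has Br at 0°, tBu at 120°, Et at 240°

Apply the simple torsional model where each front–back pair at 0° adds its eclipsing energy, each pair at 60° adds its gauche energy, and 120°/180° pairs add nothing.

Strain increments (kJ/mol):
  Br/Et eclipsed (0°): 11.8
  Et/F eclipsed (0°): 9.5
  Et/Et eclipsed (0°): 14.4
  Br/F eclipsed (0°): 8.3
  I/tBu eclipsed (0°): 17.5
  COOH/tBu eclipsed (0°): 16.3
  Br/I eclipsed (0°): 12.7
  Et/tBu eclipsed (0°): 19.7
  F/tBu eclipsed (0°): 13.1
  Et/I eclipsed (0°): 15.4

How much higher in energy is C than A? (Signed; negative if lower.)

C (eclipsed): F–Et eclipsed, I–Br eclipsed, Et–tBu eclipsed; 9.5 + 12.7 + 19.7 = 41.9 kJ/mol.
A (eclipsed): F–Br eclipsed, I–tBu eclipsed, Et–Et eclipsed; 8.3 + 17.5 + 14.4 = 40.2 kJ/mol.
E(C) − E(A) = 41.9 − 40.2 = +1.7 kJ/mol.

+1.7 kJ/mol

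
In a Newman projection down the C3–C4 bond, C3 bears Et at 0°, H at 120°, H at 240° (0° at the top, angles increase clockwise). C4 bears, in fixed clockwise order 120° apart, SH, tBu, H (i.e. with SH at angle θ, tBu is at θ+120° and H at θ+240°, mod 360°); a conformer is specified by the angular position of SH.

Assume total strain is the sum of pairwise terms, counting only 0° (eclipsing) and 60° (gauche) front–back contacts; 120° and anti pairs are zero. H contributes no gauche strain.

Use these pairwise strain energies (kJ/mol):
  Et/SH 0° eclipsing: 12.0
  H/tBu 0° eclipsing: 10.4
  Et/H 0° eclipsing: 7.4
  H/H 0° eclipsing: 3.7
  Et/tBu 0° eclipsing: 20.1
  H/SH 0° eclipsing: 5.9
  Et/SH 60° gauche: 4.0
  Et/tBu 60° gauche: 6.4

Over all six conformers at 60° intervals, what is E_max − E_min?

25.7 kJ/mol

SH at 0° (eclipsed): Et–SH eclipsed, H–tBu eclipsed, H–H eclipsed; 12.0 + 10.4 + 3.7 = 26.1 kJ/mol.
SH at 60° (staggered): Et–SH gauche; 4.0 = 4.0 kJ/mol.
SH at 120° (eclipsed): Et–H eclipsed, H–SH eclipsed, H–tBu eclipsed; 7.4 + 5.9 + 10.4 = 23.7 kJ/mol.
SH at 180° (staggered): Et–tBu gauche; 6.4 = 6.4 kJ/mol.
SH at 240° (eclipsed): Et–tBu eclipsed, H–H eclipsed, H–SH eclipsed; 20.1 + 3.7 + 5.9 = 29.7 kJ/mol.
SH at 300° (staggered): Et–SH gauche, Et–tBu gauche; 4.0 + 6.4 = 10.4 kJ/mol.
Max at 240° (29.7 kJ/mol), min at 60° (4.0 kJ/mol); barrier = 25.7 kJ/mol.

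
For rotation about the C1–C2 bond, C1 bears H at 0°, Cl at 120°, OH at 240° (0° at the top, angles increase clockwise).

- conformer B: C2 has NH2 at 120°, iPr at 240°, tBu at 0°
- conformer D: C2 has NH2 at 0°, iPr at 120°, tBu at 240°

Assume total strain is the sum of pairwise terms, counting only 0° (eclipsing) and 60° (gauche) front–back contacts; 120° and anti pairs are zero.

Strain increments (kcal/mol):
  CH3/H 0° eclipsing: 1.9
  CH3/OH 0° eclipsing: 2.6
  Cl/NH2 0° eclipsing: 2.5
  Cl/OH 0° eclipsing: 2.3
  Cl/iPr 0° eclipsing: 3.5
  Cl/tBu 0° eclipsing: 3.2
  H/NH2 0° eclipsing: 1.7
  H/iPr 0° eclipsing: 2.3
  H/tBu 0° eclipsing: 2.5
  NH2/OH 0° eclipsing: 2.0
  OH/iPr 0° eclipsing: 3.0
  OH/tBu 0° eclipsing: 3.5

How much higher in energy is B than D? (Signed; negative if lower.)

-0.7 kcal/mol

B is eclipsed. H at 0° is eclipsed with tBu at 0° (2.5); Cl at 120° is eclipsed with NH2 at 120° (2.5); OH at 240° is eclipsed with iPr at 240° (3.0). Total 8.0 kcal/mol.
D is eclipsed. H at 0° is eclipsed with NH2 at 0° (1.7); Cl at 120° is eclipsed with iPr at 120° (3.5); OH at 240° is eclipsed with tBu at 240° (3.5). Total 8.7 kcal/mol.
E(B) − E(D) = 8.0 − 8.7 = -0.7 kcal/mol.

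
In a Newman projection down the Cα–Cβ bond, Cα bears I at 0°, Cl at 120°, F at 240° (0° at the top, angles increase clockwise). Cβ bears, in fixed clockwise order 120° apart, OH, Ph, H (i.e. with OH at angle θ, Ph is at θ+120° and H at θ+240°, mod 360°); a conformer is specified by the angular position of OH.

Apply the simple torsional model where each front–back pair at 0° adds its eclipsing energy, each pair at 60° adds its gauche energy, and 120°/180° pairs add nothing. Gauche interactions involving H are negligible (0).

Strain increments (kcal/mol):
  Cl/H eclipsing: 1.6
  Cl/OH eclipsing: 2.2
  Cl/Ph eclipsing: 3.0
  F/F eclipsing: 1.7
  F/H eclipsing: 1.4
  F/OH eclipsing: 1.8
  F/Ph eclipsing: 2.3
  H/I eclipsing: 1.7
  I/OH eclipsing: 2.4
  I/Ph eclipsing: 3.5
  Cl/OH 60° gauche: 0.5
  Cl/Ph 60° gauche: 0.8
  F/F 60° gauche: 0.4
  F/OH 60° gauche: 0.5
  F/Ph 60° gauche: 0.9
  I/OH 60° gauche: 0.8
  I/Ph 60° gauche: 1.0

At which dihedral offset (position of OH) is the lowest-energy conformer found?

OH at 0° (eclipsed): I(0°)/OH(0°) eclipsed 2.4; Cl(120°)/Ph(120°) eclipsed 3.0; F(240°)/H(240°) eclipsed 1.4 → 6.8 kcal/mol.
OH at 60° (staggered): I(0°)/OH(60°) gauche 0.8; Cl(120°)/OH(60°) gauche 0.5; Cl(120°)/Ph(180°) gauche 0.8; F(240°)/Ph(180°) gauche 0.9 → 3.0 kcal/mol.
OH at 120° (eclipsed): I(0°)/H(0°) eclipsed 1.7; Cl(120°)/OH(120°) eclipsed 2.2; F(240°)/Ph(240°) eclipsed 2.3 → 6.2 kcal/mol.
OH at 180° (staggered): I(0°)/Ph(300°) gauche 1.0; Cl(120°)/OH(180°) gauche 0.5; F(240°)/OH(180°) gauche 0.5; F(240°)/Ph(300°) gauche 0.9 → 2.9 kcal/mol.
OH at 240° (eclipsed): I(0°)/Ph(0°) eclipsed 3.5; Cl(120°)/H(120°) eclipsed 1.6; F(240°)/OH(240°) eclipsed 1.8 → 6.9 kcal/mol.
OH at 300° (staggered): I(0°)/OH(300°) gauche 0.8; I(0°)/Ph(60°) gauche 1.0; Cl(120°)/Ph(60°) gauche 0.8; F(240°)/OH(300°) gauche 0.5 → 3.1 kcal/mol.
The minimum (2.9 kcal/mol) occurs with OH at 180°.

180°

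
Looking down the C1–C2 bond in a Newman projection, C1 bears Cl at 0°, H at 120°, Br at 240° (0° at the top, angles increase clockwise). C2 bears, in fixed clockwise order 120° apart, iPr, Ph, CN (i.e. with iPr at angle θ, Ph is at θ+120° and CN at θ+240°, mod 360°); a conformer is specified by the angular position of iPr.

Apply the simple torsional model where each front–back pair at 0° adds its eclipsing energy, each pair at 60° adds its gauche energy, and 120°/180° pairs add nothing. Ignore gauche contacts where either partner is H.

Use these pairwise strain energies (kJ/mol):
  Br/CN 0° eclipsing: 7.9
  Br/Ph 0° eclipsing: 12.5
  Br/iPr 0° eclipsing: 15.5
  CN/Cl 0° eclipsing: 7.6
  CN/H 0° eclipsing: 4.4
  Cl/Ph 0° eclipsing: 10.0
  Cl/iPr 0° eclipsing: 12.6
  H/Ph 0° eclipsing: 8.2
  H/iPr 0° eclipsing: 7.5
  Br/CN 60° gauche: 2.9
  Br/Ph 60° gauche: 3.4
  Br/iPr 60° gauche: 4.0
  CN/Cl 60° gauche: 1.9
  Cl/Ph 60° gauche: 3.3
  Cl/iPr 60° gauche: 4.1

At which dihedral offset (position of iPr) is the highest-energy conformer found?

iPr at 0° (eclipsed): Cl–iPr eclipsed, H–Ph eclipsed, Br–CN eclipsed; 12.6 + 8.2 + 7.9 = 28.7 kJ/mol.
iPr at 60° (staggered): Cl–iPr gauche, Cl–CN gauche, Br–Ph gauche, Br–CN gauche; 4.1 + 1.9 + 3.4 + 2.9 = 12.3 kJ/mol.
iPr at 120° (eclipsed): Cl–CN eclipsed, H–iPr eclipsed, Br–Ph eclipsed; 7.6 + 7.5 + 12.5 = 27.6 kJ/mol.
iPr at 180° (staggered): Cl–Ph gauche, Cl–CN gauche, Br–iPr gauche, Br–Ph gauche; 3.3 + 1.9 + 4.0 + 3.4 = 12.6 kJ/mol.
iPr at 240° (eclipsed): Cl–Ph eclipsed, H–CN eclipsed, Br–iPr eclipsed; 10.0 + 4.4 + 15.5 = 29.9 kJ/mol.
iPr at 300° (staggered): Cl–iPr gauche, Cl–Ph gauche, Br–iPr gauche, Br–CN gauche; 4.1 + 3.3 + 4.0 + 2.9 = 14.3 kJ/mol.
The maximum (29.9 kJ/mol) occurs with iPr at 240°.

240°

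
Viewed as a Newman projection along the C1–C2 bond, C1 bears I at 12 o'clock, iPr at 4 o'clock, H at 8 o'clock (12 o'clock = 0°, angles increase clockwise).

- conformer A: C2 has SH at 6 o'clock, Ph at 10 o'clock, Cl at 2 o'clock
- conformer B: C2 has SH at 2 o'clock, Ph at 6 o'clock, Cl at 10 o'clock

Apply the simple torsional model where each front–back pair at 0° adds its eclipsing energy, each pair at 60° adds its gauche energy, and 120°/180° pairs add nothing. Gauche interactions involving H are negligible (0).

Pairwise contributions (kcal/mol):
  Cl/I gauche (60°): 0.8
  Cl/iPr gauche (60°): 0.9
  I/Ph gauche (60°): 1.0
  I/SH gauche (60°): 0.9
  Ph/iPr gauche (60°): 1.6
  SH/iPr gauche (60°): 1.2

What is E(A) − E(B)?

A (staggered): I(0°)/Ph(300°) gauche 1.0; I(0°)/Cl(60°) gauche 0.8; iPr(120°)/SH(180°) gauche 1.2; iPr(120°)/Cl(60°) gauche 0.9 → 3.9 kcal/mol.
B (staggered): I(0°)/SH(60°) gauche 0.9; I(0°)/Cl(300°) gauche 0.8; iPr(120°)/SH(60°) gauche 1.2; iPr(120°)/Ph(180°) gauche 1.6 → 4.5 kcal/mol.
E(A) − E(B) = 3.9 − 4.5 = -0.6 kcal/mol.

-0.6 kcal/mol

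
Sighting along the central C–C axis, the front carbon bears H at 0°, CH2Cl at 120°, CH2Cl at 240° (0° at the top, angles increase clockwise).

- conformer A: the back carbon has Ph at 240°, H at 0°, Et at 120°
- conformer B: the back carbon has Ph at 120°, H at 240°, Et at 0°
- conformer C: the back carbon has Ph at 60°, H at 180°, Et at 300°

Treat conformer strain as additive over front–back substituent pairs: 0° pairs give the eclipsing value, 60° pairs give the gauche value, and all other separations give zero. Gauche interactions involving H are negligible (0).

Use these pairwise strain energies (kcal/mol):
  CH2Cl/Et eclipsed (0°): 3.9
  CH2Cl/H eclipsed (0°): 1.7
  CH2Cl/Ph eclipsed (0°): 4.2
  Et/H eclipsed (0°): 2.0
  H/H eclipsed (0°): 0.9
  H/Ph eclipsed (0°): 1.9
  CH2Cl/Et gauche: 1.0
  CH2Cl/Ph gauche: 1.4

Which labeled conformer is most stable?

A (eclipsed): H(0°)/H(0°) eclipsed 0.9; CH2Cl(120°)/Et(120°) eclipsed 3.9; CH2Cl(240°)/Ph(240°) eclipsed 4.2 → 9.0 kcal/mol.
B (eclipsed): H(0°)/Et(0°) eclipsed 2.0; CH2Cl(120°)/Ph(120°) eclipsed 4.2; CH2Cl(240°)/H(240°) eclipsed 1.7 → 7.9 kcal/mol.
C (staggered): CH2Cl(120°)/Ph(60°) gauche 1.4; CH2Cl(240°)/Et(300°) gauche 1.0 → 2.4 kcal/mol.
C has the lowest total (2.4 kcal/mol).

C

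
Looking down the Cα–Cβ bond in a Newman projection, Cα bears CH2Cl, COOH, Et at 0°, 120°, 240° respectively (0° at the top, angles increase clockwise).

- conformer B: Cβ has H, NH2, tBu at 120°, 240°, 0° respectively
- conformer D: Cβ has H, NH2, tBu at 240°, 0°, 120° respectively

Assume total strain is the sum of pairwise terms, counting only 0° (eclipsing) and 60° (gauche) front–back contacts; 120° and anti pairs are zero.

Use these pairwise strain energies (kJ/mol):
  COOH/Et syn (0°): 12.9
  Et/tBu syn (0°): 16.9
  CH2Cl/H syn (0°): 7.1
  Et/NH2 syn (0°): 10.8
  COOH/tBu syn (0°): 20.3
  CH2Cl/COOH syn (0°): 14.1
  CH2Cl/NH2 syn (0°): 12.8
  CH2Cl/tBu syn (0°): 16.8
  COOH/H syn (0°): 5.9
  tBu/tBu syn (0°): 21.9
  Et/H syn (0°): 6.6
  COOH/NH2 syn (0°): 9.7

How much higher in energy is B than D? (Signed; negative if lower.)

B (eclipsed): CH2Cl(0°)/tBu(0°) eclipsed 16.8; COOH(120°)/H(120°) eclipsed 5.9; Et(240°)/NH2(240°) eclipsed 10.8 → 33.5 kJ/mol.
D (eclipsed): CH2Cl(0°)/NH2(0°) eclipsed 12.8; COOH(120°)/tBu(120°) eclipsed 20.3; Et(240°)/H(240°) eclipsed 6.6 → 39.7 kJ/mol.
E(B) − E(D) = 33.5 − 39.7 = -6.2 kJ/mol.

-6.2 kJ/mol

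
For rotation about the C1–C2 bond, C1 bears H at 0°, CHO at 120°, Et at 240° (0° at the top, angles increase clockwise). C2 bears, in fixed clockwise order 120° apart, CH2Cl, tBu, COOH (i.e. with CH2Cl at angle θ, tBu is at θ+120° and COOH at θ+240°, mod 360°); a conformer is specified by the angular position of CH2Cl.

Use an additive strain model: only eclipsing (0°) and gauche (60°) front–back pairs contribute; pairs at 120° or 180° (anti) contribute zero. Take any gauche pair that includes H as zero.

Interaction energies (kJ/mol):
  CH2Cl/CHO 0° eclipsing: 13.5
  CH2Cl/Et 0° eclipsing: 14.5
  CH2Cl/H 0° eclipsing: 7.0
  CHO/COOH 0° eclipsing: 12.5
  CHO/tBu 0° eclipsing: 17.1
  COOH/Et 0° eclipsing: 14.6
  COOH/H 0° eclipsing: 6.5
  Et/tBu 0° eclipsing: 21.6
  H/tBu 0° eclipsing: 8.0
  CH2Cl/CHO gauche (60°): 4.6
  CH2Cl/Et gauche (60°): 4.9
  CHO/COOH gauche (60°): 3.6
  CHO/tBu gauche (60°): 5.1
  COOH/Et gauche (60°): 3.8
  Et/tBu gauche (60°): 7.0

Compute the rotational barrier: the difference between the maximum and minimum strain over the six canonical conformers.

24.2 kJ/mol

CH2Cl at 0° (eclipsed): H(0°)/CH2Cl(0°) eclipsed 7.0; CHO(120°)/tBu(120°) eclipsed 17.1; Et(240°)/COOH(240°) eclipsed 14.6 → 38.7 kJ/mol.
CH2Cl at 60° (staggered): CHO(120°)/CH2Cl(60°) gauche 4.6; CHO(120°)/tBu(180°) gauche 5.1; Et(240°)/tBu(180°) gauche 7.0; Et(240°)/COOH(300°) gauche 3.8 → 20.5 kJ/mol.
CH2Cl at 120° (eclipsed): H(0°)/COOH(0°) eclipsed 6.5; CHO(120°)/CH2Cl(120°) eclipsed 13.5; Et(240°)/tBu(240°) eclipsed 21.6 → 41.6 kJ/mol.
CH2Cl at 180° (staggered): CHO(120°)/CH2Cl(180°) gauche 4.6; CHO(120°)/COOH(60°) gauche 3.6; Et(240°)/CH2Cl(180°) gauche 4.9; Et(240°)/tBu(300°) gauche 7.0 → 20.1 kJ/mol.
CH2Cl at 240° (eclipsed): H(0°)/tBu(0°) eclipsed 8.0; CHO(120°)/COOH(120°) eclipsed 12.5; Et(240°)/CH2Cl(240°) eclipsed 14.5 → 35.0 kJ/mol.
CH2Cl at 300° (staggered): CHO(120°)/tBu(60°) gauche 5.1; CHO(120°)/COOH(180°) gauche 3.6; Et(240°)/CH2Cl(300°) gauche 4.9; Et(240°)/COOH(180°) gauche 3.8 → 17.4 kJ/mol.
Max at 120° (41.6 kJ/mol), min at 300° (17.4 kJ/mol); barrier = 24.2 kJ/mol.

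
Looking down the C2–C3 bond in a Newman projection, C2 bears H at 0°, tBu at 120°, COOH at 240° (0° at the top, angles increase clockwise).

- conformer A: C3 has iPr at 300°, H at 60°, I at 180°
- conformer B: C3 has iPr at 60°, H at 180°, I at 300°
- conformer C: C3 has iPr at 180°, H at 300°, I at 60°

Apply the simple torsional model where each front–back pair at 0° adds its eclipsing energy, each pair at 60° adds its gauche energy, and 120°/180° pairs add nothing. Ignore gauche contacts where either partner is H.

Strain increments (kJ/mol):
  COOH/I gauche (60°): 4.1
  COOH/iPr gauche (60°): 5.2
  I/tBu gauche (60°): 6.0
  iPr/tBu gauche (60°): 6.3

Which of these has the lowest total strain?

A (staggered): tBu–I gauche, COOH–iPr gauche, COOH–I gauche; 6.0 + 5.2 + 4.1 = 15.3 kJ/mol.
B (staggered): tBu–iPr gauche, COOH–I gauche; 6.3 + 4.1 = 10.4 kJ/mol.
C (staggered): tBu–iPr gauche, tBu–I gauche, COOH–iPr gauche; 6.3 + 6.0 + 5.2 = 17.5 kJ/mol.
B has the lowest total (10.4 kJ/mol).

B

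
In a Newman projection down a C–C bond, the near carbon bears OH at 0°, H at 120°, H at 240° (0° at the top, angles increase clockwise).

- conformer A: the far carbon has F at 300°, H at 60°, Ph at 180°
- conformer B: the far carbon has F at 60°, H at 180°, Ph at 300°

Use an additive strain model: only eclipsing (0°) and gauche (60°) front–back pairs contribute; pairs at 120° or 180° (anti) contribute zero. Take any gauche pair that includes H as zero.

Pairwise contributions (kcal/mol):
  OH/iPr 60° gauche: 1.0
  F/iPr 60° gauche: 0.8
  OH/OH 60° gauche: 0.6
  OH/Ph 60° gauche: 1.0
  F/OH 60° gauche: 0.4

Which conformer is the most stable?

A

A (staggered): OH–F gauche; 0.4 = 0.4 kcal/mol.
B (staggered): OH–F gauche, OH–Ph gauche; 0.4 + 1.0 = 1.4 kcal/mol.
A has the lowest total (0.4 kcal/mol).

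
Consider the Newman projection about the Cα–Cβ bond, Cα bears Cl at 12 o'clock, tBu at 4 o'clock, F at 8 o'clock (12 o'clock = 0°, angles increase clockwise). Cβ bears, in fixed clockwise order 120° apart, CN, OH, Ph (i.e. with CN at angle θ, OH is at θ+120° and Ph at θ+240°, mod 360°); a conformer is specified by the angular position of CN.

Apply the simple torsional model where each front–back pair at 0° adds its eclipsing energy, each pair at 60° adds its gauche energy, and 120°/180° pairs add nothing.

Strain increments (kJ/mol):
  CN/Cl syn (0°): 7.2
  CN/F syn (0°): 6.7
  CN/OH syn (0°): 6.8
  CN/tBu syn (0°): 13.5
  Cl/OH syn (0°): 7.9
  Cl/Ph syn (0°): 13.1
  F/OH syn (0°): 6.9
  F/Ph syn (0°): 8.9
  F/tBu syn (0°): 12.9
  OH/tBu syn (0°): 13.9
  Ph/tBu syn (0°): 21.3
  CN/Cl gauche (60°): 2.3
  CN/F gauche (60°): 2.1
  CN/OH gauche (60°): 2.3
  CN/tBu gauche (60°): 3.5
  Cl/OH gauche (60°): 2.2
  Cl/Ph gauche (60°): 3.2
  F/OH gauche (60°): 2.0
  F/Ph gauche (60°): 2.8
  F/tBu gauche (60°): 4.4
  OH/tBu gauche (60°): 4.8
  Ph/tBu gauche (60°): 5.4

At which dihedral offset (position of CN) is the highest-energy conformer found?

240°

CN at 0° (eclipsed): Cl(0°)/CN(0°) eclipsed 7.2; tBu(120°)/OH(120°) eclipsed 13.9; F(240°)/Ph(240°) eclipsed 8.9 → 30.0 kJ/mol.
CN at 60° (staggered): Cl(0°)/CN(60°) gauche 2.3; Cl(0°)/Ph(300°) gauche 3.2; tBu(120°)/CN(60°) gauche 3.5; tBu(120°)/OH(180°) gauche 4.8; F(240°)/OH(180°) gauche 2.0; F(240°)/Ph(300°) gauche 2.8 → 18.6 kJ/mol.
CN at 120° (eclipsed): Cl(0°)/Ph(0°) eclipsed 13.1; tBu(120°)/CN(120°) eclipsed 13.5; F(240°)/OH(240°) eclipsed 6.9 → 33.5 kJ/mol.
CN at 180° (staggered): Cl(0°)/OH(300°) gauche 2.2; Cl(0°)/Ph(60°) gauche 3.2; tBu(120°)/CN(180°) gauche 3.5; tBu(120°)/Ph(60°) gauche 5.4; F(240°)/CN(180°) gauche 2.1; F(240°)/OH(300°) gauche 2.0 → 18.4 kJ/mol.
CN at 240° (eclipsed): Cl(0°)/OH(0°) eclipsed 7.9; tBu(120°)/Ph(120°) eclipsed 21.3; F(240°)/CN(240°) eclipsed 6.7 → 35.9 kJ/mol.
CN at 300° (staggered): Cl(0°)/CN(300°) gauche 2.3; Cl(0°)/OH(60°) gauche 2.2; tBu(120°)/OH(60°) gauche 4.8; tBu(120°)/Ph(180°) gauche 5.4; F(240°)/CN(300°) gauche 2.1; F(240°)/Ph(180°) gauche 2.8 → 19.6 kJ/mol.
The maximum (35.9 kJ/mol) occurs with CN at 240°.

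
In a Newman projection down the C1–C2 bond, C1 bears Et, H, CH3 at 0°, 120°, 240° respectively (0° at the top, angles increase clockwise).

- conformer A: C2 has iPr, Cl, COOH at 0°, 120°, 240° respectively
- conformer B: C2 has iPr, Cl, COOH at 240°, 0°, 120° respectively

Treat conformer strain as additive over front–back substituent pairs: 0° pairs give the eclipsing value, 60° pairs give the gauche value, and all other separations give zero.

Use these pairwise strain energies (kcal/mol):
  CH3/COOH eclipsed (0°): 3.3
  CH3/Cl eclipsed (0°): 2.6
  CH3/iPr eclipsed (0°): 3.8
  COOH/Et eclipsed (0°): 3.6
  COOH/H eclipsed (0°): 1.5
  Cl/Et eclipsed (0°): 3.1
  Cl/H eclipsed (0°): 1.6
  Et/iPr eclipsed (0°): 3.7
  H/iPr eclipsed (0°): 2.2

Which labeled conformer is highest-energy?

A (eclipsed): Et(0°)/iPr(0°) eclipsed 3.7; H(120°)/Cl(120°) eclipsed 1.6; CH3(240°)/COOH(240°) eclipsed 3.3 → 8.6 kcal/mol.
B (eclipsed): Et(0°)/Cl(0°) eclipsed 3.1; H(120°)/COOH(120°) eclipsed 1.5; CH3(240°)/iPr(240°) eclipsed 3.8 → 8.4 kcal/mol.
A has the highest total (8.6 kcal/mol).

A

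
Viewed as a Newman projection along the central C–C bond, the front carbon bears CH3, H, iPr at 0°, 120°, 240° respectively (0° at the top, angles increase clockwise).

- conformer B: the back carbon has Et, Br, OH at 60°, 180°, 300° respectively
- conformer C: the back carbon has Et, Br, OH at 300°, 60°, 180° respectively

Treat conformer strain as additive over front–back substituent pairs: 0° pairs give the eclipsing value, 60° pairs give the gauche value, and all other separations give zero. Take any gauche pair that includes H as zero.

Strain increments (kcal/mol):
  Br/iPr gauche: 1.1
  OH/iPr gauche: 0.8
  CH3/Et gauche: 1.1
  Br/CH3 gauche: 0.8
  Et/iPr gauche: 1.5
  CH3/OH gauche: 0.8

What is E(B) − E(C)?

-0.4 kcal/mol

B is staggered. CH3 at 0° is gauche with Et at 60° (1.1); CH3 at 0° is gauche with OH at 300° (0.8); iPr at 240° is gauche with Br at 180° (1.1); iPr at 240° is gauche with OH at 300° (0.8). Total 3.8 kcal/mol.
C is staggered. CH3 at 0° is gauche with Et at 300° (1.1); CH3 at 0° is gauche with Br at 60° (0.8); iPr at 240° is gauche with Et at 300° (1.5); iPr at 240° is gauche with OH at 180° (0.8). Total 4.2 kcal/mol.
E(B) − E(C) = 3.8 − 4.2 = -0.4 kcal/mol.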